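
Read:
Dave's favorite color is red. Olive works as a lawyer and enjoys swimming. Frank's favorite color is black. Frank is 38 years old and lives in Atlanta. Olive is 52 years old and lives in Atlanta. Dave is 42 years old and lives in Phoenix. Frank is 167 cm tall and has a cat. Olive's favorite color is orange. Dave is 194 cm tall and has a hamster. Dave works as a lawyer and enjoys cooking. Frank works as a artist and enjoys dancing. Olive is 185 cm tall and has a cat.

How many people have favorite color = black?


Count: 1

1


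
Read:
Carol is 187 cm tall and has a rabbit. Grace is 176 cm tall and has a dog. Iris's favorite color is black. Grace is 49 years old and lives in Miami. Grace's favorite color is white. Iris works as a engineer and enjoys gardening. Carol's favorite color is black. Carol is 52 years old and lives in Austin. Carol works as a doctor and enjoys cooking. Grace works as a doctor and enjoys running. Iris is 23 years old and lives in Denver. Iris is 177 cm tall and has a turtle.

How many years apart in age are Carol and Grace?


52 vs 49, diff = 3

3


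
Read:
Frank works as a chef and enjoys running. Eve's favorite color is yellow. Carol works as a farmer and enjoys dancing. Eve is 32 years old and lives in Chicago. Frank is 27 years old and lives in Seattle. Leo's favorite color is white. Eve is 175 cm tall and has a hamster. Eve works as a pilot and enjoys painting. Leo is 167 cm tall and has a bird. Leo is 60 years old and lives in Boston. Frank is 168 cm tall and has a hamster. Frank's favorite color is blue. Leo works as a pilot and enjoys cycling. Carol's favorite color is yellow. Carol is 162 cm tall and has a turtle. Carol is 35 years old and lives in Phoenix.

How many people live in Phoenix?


Count in Phoenix: 1

1


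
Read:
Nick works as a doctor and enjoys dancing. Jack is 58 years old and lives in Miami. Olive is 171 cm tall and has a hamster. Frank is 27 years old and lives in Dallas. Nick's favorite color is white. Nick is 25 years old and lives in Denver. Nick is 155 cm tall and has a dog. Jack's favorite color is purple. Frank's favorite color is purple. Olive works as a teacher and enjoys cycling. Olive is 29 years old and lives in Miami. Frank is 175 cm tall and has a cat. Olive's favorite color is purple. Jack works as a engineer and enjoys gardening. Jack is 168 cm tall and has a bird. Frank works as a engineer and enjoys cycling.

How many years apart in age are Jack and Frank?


58 vs 27, diff = 31

31


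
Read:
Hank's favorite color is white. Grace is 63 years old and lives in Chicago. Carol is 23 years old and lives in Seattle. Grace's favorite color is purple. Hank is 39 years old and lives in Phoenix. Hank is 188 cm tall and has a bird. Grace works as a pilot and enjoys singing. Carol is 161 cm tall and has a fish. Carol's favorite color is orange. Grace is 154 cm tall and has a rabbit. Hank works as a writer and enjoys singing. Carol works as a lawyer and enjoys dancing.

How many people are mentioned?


People: Carol, Grace, Hank. Count = 3

3


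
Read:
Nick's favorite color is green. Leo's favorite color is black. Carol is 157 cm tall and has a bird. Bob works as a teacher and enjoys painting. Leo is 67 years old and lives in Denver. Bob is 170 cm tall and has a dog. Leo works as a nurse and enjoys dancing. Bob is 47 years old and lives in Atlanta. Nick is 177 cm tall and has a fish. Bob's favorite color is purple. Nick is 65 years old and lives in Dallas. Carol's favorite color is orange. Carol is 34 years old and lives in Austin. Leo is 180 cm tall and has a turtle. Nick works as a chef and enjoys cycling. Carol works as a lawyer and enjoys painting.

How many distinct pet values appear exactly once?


Unique pet values: 4

4


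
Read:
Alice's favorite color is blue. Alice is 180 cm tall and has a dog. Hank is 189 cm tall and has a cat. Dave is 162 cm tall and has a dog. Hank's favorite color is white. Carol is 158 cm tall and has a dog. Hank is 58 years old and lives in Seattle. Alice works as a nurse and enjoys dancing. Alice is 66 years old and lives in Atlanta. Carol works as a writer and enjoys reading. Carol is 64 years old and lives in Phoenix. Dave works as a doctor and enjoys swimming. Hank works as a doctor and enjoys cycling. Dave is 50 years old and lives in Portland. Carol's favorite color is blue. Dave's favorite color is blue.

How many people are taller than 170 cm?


Taller than 170: 2

2


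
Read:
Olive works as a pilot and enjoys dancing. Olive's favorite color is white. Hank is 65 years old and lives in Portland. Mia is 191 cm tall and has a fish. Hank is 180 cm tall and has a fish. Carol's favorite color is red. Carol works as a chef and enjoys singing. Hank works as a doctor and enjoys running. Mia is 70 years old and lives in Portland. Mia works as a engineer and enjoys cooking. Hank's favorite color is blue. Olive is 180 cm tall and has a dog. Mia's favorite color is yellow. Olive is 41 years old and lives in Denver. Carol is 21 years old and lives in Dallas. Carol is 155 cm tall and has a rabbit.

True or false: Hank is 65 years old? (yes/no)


Hank is actually 65. yes

yes


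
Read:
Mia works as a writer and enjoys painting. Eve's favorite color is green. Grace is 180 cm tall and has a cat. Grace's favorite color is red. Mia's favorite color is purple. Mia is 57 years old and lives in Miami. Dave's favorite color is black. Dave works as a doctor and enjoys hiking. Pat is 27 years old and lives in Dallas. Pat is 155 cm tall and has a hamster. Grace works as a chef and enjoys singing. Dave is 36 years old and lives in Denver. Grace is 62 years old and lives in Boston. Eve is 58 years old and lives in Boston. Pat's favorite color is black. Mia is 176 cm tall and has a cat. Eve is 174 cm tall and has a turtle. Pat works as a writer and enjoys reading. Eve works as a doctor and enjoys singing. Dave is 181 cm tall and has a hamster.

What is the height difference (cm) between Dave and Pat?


|181 - 155| = 26

26


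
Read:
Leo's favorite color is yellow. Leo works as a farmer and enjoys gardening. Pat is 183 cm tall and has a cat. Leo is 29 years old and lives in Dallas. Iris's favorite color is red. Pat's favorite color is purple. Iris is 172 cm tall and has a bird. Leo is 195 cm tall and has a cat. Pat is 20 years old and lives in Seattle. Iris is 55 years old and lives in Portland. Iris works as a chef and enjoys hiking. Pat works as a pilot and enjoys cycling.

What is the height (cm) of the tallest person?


Tallest: Leo at 195 cm

195


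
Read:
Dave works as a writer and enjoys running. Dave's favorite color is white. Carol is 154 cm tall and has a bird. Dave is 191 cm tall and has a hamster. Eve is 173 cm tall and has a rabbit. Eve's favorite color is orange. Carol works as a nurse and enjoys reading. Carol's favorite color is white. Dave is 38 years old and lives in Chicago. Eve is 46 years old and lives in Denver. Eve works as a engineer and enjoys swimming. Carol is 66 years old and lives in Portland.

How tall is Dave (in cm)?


Dave is 191 cm tall

191


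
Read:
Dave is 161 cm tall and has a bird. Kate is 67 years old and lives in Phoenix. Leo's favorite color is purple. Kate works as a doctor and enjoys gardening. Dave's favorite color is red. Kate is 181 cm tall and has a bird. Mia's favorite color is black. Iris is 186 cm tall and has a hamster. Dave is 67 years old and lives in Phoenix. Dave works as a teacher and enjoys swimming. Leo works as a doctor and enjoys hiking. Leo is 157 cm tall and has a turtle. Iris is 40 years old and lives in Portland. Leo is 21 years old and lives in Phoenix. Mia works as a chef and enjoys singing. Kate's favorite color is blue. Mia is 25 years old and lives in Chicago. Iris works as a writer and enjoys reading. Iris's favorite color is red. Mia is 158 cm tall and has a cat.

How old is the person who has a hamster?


Person with hamster is Iris, age 40

40


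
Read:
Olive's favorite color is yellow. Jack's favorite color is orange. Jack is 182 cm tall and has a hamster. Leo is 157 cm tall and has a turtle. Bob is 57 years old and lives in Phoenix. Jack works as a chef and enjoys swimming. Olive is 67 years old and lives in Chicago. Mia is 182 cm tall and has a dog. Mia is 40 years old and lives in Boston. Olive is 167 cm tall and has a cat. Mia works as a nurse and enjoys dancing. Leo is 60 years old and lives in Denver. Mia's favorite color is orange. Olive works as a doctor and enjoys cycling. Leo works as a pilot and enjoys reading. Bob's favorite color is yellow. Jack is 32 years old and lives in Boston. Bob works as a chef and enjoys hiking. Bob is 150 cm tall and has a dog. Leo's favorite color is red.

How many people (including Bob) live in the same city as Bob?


Bob lives in Phoenix. Count = 1

1


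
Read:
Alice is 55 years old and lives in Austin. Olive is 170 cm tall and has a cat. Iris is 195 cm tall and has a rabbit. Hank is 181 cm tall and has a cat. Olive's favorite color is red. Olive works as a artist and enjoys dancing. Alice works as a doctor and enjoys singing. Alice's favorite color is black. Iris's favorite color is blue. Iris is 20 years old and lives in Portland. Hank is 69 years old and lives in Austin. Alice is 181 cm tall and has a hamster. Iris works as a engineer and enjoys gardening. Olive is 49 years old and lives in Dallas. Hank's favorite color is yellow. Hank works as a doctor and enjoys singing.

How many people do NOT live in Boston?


Not in Boston: 4

4


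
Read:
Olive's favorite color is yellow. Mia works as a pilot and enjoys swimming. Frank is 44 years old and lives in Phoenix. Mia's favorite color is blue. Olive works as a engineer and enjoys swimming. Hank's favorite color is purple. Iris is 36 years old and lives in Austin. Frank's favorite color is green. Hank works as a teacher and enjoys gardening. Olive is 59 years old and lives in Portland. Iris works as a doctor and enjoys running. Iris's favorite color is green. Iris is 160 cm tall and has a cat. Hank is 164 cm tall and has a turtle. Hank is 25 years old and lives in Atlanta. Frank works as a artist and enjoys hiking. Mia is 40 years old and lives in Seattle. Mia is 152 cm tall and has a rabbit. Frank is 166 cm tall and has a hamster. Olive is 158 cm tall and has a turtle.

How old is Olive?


Olive is 59 years old

59


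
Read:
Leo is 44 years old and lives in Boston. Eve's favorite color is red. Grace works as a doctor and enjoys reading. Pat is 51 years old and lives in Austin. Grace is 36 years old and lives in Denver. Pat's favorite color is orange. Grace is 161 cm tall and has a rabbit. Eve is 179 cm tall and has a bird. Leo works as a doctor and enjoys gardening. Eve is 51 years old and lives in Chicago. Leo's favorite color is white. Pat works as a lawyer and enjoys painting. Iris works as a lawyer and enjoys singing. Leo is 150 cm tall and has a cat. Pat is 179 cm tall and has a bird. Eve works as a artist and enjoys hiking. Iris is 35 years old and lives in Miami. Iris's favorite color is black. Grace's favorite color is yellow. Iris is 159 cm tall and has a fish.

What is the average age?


Sum=217, n=5, avg=43.4

43.4


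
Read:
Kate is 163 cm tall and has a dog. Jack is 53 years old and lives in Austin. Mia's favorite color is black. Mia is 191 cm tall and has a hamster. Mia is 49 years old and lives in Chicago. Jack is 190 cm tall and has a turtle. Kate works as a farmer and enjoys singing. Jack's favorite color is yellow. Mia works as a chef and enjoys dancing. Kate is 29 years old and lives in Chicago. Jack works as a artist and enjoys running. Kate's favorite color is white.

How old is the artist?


The artist is Jack, age 53

53


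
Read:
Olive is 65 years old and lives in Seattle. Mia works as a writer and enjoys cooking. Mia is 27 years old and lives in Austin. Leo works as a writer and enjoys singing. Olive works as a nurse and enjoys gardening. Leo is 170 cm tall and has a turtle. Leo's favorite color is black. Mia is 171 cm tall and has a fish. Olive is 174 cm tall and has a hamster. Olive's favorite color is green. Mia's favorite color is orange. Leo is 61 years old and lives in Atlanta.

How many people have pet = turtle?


Count: 1

1


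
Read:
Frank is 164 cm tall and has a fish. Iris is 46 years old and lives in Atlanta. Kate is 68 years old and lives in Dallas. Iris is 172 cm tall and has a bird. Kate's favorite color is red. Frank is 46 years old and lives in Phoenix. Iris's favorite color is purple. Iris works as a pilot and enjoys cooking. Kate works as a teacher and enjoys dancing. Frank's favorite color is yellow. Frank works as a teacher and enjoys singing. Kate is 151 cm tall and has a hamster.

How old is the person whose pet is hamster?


Person with pet=hamster is Kate, age 68

68


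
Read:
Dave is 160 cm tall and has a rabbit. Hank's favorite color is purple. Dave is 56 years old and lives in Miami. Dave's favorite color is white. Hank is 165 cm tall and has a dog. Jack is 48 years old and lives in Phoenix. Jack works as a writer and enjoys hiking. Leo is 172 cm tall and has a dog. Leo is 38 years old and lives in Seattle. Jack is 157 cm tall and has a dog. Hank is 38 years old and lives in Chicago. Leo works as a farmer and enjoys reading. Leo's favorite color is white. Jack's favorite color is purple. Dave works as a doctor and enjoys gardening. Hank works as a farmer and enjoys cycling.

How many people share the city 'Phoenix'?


Count: 1

1


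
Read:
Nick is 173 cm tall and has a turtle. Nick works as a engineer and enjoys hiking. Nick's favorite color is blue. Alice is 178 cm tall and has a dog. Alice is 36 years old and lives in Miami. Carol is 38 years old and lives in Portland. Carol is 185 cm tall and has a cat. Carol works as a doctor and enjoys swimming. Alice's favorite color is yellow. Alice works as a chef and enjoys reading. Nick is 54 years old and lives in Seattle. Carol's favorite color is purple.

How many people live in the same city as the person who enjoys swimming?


Person with hobby swimming is Carol, city Portland. Count = 1

1


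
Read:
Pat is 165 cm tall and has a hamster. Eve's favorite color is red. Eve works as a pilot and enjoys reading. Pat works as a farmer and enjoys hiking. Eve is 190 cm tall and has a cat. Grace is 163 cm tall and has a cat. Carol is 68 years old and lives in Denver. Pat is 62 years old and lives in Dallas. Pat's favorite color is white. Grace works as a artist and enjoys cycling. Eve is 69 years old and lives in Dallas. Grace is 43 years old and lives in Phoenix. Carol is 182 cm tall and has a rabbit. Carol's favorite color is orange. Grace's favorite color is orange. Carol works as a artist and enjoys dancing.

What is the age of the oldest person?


Oldest: Eve at 69

69


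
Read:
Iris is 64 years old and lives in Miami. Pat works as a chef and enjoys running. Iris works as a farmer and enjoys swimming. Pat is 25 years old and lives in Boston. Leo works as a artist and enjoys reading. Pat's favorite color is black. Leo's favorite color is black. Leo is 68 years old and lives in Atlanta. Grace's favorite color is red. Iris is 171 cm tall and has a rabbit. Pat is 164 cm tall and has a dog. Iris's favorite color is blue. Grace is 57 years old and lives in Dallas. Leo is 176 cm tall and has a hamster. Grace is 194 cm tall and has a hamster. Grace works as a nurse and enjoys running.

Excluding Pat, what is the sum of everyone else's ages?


Sum (excluding Pat): 189

189


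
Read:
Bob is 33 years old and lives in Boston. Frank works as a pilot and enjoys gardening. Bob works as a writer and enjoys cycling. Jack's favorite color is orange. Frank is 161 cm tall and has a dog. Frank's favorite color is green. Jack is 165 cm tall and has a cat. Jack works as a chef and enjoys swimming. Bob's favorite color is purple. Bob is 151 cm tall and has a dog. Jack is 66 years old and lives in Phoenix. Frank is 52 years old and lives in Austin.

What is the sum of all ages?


66+33+52 = 151

151


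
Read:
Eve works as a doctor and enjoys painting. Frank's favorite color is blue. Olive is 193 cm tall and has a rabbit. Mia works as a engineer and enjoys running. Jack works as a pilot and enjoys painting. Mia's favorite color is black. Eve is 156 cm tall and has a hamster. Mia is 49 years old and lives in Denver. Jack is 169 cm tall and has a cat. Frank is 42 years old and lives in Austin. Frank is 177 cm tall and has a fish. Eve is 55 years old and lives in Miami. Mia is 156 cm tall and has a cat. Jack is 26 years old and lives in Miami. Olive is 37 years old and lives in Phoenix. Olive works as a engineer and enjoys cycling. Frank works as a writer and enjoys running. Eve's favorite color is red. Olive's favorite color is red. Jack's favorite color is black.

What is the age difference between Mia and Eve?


|49 - 55| = 6

6


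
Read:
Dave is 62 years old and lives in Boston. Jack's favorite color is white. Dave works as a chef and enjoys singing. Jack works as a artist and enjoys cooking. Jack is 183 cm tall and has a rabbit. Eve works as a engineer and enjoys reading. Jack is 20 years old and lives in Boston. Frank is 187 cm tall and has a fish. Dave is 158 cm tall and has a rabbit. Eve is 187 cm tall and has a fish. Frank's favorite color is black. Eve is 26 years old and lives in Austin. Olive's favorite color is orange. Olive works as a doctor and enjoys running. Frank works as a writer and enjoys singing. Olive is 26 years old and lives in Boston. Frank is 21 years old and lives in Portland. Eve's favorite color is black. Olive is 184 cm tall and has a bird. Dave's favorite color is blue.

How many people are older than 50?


Filter: 1

1


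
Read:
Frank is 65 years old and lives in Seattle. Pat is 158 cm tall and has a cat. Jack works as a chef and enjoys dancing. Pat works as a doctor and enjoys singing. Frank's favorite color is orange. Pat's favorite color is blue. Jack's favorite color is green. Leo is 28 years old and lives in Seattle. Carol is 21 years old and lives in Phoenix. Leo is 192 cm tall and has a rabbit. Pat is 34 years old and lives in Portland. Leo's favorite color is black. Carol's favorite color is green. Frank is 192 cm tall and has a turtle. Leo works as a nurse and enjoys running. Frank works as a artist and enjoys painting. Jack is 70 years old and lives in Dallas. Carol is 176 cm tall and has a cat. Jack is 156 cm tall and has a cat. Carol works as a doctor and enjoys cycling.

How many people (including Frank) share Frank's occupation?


Frank is a artist. Count = 1

1


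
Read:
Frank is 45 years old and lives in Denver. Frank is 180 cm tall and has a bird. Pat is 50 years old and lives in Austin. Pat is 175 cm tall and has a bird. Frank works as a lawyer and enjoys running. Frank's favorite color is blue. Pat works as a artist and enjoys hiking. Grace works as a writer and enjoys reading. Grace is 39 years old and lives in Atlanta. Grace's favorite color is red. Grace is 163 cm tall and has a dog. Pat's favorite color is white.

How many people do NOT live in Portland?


Not in Portland: 3

3


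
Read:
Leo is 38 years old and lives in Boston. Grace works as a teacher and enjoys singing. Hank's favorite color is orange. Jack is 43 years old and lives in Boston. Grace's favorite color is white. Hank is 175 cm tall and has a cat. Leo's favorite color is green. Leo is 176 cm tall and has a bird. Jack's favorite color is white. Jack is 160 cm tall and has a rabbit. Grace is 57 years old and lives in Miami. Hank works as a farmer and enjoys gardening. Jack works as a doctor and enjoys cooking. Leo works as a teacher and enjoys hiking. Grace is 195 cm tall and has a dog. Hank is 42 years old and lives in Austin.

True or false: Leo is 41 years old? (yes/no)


Leo is actually 38. no

no


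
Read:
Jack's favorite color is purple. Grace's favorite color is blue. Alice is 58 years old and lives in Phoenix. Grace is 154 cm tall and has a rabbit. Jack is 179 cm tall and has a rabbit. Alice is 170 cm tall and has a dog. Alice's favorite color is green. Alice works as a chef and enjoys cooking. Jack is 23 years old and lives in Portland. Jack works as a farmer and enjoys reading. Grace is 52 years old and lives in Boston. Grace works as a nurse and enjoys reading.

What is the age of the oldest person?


Oldest: Alice at 58

58


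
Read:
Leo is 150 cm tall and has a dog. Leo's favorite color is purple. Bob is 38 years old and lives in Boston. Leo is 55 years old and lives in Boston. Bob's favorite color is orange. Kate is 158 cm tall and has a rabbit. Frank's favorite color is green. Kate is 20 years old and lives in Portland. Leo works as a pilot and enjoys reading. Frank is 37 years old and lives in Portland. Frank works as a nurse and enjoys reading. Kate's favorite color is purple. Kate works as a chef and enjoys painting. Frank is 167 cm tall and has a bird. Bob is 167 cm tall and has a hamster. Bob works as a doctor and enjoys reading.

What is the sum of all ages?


38+55+37+20 = 150

150


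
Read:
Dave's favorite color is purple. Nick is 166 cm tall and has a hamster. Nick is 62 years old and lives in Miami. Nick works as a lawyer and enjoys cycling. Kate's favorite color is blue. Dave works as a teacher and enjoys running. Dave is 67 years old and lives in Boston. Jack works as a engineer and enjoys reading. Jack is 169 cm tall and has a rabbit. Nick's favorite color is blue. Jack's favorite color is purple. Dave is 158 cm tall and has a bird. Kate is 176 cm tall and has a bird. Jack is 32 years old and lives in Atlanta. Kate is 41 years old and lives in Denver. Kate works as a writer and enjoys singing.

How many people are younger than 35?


Filter: 1

1


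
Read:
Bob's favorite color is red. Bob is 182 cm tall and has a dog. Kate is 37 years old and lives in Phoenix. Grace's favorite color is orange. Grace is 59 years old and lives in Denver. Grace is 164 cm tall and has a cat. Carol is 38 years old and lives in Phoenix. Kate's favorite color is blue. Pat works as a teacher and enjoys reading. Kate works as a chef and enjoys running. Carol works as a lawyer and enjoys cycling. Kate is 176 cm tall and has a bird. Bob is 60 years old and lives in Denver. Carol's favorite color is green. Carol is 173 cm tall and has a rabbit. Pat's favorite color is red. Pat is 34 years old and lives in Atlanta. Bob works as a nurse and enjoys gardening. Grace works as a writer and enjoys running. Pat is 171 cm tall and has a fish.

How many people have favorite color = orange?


Count: 1

1


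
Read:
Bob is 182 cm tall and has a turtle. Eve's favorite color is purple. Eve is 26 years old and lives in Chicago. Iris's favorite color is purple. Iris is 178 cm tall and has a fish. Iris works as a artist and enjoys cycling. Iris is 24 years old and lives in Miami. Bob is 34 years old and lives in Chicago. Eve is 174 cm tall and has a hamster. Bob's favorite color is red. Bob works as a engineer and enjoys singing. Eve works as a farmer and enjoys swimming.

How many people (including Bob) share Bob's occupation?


Bob is a engineer. Count = 1

1


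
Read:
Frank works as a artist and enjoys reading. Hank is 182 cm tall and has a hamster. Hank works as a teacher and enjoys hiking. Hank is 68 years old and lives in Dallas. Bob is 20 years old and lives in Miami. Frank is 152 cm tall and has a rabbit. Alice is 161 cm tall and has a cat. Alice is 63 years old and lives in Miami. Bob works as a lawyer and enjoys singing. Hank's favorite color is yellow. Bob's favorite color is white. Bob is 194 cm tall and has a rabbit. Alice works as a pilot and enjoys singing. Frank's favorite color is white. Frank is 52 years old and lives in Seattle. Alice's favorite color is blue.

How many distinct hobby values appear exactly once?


Unique hobby values: 2

2


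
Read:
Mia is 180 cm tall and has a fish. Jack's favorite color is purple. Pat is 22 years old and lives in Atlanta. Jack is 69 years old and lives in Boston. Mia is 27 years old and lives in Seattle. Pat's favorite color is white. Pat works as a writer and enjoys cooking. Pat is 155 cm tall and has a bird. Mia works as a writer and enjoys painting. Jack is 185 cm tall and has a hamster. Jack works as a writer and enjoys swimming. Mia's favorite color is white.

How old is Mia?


Mia is 27 years old

27


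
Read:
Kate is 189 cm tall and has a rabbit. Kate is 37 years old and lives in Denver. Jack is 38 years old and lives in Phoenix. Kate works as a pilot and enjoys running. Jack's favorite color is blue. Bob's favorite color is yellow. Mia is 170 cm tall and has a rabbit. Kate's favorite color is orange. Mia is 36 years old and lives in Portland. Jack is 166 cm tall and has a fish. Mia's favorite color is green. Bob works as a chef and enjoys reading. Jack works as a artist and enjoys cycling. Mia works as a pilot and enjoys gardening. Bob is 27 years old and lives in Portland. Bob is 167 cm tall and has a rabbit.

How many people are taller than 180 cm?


Taller than 180: 1

1


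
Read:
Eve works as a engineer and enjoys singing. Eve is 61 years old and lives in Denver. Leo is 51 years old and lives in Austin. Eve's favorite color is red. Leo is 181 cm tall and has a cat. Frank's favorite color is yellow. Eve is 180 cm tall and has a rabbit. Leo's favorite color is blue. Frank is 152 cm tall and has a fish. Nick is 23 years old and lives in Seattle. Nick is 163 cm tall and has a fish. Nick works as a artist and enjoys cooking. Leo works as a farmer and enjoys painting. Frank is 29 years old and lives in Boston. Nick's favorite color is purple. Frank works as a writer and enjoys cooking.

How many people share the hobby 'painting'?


Count: 1

1


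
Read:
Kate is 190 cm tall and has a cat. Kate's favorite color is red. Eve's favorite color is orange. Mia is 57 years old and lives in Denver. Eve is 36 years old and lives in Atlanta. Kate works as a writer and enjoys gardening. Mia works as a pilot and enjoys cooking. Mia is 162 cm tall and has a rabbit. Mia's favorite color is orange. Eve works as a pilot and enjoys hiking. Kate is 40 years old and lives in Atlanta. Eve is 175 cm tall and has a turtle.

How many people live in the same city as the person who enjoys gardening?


Person with hobby gardening is Kate, city Atlanta. Count = 2

2


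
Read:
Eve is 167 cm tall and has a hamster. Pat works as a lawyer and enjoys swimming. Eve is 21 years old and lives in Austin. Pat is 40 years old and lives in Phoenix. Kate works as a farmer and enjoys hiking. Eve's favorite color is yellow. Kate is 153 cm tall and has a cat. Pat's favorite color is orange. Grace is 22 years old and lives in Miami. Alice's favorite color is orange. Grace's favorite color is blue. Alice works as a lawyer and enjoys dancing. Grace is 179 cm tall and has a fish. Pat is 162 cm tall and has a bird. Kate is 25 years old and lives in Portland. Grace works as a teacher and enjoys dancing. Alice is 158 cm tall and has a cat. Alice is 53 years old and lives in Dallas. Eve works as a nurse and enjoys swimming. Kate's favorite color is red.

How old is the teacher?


The teacher is Grace, age 22

22


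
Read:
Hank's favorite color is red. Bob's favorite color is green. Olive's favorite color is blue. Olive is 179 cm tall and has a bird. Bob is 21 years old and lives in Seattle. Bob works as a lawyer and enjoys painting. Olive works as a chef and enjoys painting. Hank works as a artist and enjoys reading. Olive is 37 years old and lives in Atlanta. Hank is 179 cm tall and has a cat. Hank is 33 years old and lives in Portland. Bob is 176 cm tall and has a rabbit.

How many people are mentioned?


People: Bob, Hank, Olive. Count = 3

3


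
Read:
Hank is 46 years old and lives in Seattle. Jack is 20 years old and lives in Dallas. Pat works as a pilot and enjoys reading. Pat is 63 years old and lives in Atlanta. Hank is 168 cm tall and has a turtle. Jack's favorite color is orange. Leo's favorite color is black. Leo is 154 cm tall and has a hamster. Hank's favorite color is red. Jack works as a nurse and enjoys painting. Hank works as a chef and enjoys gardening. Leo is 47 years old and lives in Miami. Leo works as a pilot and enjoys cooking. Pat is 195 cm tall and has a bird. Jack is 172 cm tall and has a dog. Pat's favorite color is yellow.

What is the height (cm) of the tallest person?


Tallest: Pat at 195 cm

195


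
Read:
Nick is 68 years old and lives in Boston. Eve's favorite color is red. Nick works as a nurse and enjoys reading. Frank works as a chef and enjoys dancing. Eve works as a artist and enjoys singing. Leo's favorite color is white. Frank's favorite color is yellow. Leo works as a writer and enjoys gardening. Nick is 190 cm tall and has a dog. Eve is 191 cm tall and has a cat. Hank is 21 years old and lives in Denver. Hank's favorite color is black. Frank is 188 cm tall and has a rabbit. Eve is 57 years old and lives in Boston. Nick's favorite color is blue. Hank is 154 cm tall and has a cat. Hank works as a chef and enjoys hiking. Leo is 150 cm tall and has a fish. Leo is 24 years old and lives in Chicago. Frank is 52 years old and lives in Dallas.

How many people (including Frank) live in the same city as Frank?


Frank lives in Dallas. Count = 1

1


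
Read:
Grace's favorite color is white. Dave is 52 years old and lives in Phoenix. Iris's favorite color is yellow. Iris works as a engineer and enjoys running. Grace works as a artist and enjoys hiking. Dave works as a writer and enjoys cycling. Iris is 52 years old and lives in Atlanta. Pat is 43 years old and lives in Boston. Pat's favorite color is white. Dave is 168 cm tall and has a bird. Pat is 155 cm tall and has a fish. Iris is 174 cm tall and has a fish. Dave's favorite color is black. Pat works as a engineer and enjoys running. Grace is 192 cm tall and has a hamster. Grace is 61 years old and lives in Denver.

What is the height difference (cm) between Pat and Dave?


|155 - 168| = 13

13


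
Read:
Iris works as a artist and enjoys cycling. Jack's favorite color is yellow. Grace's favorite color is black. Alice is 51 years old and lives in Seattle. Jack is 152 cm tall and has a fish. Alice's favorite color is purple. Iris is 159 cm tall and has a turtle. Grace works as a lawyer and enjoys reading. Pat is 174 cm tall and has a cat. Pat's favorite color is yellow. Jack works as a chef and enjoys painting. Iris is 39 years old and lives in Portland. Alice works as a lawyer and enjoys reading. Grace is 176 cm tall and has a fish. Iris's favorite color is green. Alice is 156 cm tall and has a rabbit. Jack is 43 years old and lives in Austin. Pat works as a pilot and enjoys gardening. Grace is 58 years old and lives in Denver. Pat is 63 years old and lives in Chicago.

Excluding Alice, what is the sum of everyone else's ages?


Sum (excluding Alice): 203

203


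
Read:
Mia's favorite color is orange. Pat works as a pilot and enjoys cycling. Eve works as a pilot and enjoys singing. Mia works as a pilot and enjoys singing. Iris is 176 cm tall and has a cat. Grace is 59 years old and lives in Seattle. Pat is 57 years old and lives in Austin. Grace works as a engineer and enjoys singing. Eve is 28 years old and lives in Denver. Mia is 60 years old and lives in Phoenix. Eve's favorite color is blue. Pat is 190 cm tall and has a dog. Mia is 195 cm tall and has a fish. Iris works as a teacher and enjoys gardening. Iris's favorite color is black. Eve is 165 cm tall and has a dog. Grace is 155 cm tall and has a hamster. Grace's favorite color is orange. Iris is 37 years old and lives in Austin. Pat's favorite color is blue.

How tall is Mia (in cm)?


Mia is 195 cm tall

195


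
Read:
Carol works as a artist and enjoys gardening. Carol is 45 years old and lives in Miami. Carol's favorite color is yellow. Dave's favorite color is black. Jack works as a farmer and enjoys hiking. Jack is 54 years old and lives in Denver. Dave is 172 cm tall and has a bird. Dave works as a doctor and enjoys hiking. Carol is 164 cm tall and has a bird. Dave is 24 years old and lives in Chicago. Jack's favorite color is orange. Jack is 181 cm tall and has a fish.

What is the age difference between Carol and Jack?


|45 - 54| = 9

9


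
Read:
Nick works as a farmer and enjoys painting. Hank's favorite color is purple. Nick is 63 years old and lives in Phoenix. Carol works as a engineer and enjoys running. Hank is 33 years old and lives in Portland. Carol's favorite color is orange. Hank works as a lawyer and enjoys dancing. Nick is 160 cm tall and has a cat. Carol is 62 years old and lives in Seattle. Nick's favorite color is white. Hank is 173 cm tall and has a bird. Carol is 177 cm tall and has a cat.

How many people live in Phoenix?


Count in Phoenix: 1

1


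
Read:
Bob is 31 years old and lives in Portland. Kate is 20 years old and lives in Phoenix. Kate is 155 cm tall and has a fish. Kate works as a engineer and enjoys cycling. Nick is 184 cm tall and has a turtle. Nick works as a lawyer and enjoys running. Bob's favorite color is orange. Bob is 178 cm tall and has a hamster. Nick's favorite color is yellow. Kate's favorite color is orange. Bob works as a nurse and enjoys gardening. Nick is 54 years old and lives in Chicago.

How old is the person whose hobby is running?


Person with hobby=running is Nick, age 54

54


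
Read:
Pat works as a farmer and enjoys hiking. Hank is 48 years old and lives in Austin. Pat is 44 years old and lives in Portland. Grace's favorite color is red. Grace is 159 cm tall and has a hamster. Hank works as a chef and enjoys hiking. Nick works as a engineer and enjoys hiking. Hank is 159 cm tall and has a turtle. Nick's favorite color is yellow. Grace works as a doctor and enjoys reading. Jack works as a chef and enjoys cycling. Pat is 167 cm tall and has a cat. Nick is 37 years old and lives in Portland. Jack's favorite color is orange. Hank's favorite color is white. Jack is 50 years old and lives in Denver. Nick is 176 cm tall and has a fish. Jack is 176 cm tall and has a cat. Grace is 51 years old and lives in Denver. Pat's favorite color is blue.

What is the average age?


Sum=230, n=5, avg=46

46


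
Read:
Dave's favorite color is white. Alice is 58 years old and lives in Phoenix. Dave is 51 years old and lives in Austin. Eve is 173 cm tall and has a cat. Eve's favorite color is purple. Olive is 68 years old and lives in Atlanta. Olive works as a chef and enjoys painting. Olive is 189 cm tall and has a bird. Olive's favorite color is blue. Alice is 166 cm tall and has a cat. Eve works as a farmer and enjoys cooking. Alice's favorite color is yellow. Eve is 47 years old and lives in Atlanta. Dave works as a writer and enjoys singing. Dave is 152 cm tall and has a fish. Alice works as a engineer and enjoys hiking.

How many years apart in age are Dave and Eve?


51 vs 47, diff = 4

4


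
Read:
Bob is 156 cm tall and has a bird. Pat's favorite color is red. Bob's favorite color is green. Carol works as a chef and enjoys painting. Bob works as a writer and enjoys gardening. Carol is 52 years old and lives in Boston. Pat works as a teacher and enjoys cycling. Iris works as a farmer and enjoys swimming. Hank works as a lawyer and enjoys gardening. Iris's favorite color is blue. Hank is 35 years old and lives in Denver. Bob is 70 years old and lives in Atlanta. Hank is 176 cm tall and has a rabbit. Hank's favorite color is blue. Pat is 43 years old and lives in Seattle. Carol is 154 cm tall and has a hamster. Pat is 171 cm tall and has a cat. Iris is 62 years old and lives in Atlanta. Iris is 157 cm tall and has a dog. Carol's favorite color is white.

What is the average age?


Sum=262, n=5, avg=52.4

52.4


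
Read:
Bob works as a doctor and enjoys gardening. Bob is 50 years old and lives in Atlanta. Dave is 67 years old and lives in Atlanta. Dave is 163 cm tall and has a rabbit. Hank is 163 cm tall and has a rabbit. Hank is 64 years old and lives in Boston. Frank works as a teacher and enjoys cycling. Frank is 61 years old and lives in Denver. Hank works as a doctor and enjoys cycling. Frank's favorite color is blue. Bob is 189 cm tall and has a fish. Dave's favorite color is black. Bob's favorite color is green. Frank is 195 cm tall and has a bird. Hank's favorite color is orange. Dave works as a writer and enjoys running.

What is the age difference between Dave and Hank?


|67 - 64| = 3

3


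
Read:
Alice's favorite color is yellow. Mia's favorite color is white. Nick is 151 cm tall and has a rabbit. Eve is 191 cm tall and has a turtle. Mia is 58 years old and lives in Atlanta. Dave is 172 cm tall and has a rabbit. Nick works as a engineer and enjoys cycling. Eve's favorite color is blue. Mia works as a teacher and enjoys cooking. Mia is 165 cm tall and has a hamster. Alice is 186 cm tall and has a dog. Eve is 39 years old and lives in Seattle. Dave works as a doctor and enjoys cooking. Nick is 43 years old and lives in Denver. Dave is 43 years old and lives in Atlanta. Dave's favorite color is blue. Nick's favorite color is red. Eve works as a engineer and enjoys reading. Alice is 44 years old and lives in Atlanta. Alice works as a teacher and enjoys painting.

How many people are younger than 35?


Filter: 0

0


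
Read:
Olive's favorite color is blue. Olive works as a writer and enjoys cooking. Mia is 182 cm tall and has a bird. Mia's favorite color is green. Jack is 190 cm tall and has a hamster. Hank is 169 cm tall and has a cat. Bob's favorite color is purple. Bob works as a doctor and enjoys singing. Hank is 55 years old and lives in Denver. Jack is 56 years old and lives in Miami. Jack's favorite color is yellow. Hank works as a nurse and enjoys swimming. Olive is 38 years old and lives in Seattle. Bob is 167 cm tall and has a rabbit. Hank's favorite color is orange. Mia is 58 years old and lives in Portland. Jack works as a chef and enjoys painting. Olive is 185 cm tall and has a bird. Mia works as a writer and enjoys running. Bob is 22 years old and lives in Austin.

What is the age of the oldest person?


Oldest: Mia at 58

58


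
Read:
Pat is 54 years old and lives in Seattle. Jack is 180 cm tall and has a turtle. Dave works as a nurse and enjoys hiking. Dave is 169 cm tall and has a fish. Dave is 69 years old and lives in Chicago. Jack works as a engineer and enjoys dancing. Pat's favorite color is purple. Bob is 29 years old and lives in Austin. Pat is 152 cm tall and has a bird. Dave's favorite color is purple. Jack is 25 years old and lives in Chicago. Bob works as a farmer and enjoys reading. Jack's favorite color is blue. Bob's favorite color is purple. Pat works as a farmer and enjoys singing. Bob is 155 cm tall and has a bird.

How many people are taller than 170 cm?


Taller than 170: 1

1


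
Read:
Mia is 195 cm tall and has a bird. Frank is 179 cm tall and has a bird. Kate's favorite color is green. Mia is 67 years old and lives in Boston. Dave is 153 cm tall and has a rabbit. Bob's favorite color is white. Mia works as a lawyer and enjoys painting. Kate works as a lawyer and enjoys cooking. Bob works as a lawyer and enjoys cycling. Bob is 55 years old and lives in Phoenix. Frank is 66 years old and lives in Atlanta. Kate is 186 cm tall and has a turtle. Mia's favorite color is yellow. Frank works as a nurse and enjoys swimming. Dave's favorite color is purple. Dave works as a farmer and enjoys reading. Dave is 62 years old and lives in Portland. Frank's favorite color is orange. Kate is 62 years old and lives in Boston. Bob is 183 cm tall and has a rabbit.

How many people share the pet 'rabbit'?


Count: 2

2


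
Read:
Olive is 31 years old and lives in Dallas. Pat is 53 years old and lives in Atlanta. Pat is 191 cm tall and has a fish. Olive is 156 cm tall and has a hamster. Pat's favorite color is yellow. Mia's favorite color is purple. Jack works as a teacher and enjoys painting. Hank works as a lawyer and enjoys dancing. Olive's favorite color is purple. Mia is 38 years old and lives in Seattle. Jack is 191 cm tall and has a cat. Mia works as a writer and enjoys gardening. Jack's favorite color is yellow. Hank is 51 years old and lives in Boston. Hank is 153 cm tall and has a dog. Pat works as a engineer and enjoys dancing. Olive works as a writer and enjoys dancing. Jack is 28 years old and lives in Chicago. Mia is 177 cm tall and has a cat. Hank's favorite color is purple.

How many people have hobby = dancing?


Count: 3

3
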